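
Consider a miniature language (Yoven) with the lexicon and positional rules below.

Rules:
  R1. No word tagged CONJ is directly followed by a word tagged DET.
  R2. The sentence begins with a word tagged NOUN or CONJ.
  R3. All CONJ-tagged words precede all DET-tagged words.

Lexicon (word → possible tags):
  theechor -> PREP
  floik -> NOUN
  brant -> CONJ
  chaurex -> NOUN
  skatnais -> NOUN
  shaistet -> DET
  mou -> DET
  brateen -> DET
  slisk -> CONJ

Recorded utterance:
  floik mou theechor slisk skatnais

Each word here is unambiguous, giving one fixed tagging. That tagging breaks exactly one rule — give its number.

Fixed tagging: NOUN DET PREP CONJ NOUN.
Rule check: R1 holds, R2 holds, R3 violated.
Only rule 3 fails.

3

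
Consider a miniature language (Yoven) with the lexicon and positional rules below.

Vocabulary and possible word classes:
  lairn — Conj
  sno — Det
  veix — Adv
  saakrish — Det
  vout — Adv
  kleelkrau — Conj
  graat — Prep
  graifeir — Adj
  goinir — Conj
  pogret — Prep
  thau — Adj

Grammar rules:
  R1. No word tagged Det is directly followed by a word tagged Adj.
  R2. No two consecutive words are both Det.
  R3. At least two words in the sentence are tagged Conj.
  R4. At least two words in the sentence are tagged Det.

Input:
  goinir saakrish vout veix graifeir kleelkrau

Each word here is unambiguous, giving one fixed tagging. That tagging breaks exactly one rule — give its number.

4

Fixed tagging: Conj Det Adv Adv Adj Conj.
Checking each rule: R1 ok, R2 ok, R3 ok, R4 fails.
Only rule 4 fails.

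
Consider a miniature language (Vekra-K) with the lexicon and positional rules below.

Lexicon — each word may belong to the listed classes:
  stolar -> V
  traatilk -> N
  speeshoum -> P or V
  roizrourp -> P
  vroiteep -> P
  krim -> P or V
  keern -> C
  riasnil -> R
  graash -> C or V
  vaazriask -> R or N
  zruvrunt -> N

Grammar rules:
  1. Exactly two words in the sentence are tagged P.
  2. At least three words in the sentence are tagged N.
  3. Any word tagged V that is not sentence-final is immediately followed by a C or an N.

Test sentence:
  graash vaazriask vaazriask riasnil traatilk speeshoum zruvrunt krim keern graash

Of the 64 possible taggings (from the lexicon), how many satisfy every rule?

10

Candidates per position — 1:graash {C,V}; 2:vaazriask {R,N}; 3:vaazriask {R,N}; 4:riasnil {R}; 5:traatilk {N}; 6:speeshoum {P,V}; 7:zruvrunt {N}; 8:krim {P,V}; 9:keern {C}; 10:graash {C,V}.
There are 64 candidate sequences in total.
Checking each against the rules leaves 10 sequences.
Count = 10.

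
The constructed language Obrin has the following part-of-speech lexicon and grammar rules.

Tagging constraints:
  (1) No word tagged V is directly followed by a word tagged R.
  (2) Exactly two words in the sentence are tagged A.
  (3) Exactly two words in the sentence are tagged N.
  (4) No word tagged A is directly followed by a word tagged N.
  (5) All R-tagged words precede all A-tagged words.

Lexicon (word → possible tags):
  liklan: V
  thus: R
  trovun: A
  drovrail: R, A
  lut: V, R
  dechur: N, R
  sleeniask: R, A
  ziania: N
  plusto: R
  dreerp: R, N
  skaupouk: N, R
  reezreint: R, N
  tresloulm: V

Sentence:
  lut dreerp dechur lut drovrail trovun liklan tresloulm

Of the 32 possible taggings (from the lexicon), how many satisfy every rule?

Candidates per position — 1:lut {V,R}; 2:dreerp {R,N}; 3:dechur {N,R}; 4:lut {V,R}; 5:drovrail {R,A}; 6:trovun {A}; 7:liklan {V}; 8:tresloulm {V}.
There are 32 candidate sequences in total.
The sequences that satisfy every rule: V N N V A A V V; V N N R A A V V; R N N V A A V V; R N N R A A V V.
Count = 4.

4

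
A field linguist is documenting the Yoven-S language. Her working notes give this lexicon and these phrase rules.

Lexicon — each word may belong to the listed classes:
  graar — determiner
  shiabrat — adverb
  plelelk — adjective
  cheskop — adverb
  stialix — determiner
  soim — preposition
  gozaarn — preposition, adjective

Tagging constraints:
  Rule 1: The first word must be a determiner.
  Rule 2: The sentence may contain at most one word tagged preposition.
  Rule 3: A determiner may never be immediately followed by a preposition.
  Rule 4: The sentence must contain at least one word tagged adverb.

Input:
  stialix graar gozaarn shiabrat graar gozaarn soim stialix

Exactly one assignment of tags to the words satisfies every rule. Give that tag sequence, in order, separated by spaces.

Candidates per position — 1:stialix {determiner}; 2:graar {determiner}; 3:gozaarn {preposition,adjective}; 4:shiabrat {adverb}; 5:graar {determiner}; 6:gozaarn {preposition,adjective}; 7:soim {preposition}; 8:stialix {determiner}.
Word 3 cannot be preposition — rule 2 would then fail for every completion. It is adjective.
Word 6 cannot be preposition — rule 2 would then fail for every completion. It is adjective.
The unique satisfying tagging is: determiner determiner adjective adverb determiner adjective preposition determiner.
Rule-by-rule: rule 1 holds; rule 2 holds; rule 3 holds; rule 4 holds.

determiner determiner adjective adverb determiner adjective preposition determiner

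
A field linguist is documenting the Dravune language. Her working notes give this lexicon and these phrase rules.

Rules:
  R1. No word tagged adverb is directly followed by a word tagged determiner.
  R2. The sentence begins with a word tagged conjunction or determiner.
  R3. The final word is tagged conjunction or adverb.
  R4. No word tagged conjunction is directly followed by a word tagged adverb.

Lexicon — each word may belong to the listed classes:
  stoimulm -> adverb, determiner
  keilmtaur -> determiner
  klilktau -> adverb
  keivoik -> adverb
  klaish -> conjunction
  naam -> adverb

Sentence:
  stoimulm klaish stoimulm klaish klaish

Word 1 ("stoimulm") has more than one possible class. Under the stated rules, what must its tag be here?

Candidates per position — 1:stoimulm {adverb,determiner}; 2:klaish {conjunction}; 3:stoimulm {adverb,determiner}; 4:klaish {conjunction}; 5:klaish {conjunction}.
At position 1, choosing adverb makes rule 2 impossible to satisfy; hence determiner.
At position 3, choosing adverb makes rule 4 impossible to satisfy; hence determiner.
So the tagging must be: determiner conjunction determiner conjunction conjunction.
Checking: rule 1 ✓; rule 2 ✓; rule 3 ✓; rule 4 ✓.

determiner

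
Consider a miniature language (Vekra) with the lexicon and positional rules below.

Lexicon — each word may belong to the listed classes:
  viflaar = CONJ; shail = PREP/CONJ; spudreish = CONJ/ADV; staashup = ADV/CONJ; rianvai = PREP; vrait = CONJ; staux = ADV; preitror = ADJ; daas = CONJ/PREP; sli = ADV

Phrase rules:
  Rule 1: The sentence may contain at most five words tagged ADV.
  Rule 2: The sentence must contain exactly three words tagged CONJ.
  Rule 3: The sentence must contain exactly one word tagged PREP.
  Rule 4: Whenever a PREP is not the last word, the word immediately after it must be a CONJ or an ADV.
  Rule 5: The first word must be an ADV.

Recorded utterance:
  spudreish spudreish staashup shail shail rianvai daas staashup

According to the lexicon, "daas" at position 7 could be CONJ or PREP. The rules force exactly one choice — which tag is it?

CONJ

Candidates per position — 1:spudreish {CONJ,ADV}; 2:spudreish {CONJ,ADV}; 3:staashup {ADV,CONJ}; 4:shail {PREP,CONJ}; 5:shail {PREP,CONJ}; 6:rianvai {PREP}; 7:daas {CONJ,PREP}; 8:staashup {ADV,CONJ}.
Position 1: tagging it CONJ would leave rule 5 unsatisfiable, so it must be ADV.
Position 4: tagging it PREP would leave rule 3 unsatisfiable, so it must be CONJ.
Position 5: tagging it PREP would leave rule 3 unsatisfiable, so it must be CONJ.
Position 7: tagging it PREP would leave rule 3 unsatisfiable, so it must be CONJ.
Position 8: tagging it CONJ would leave rule 2 unsatisfiable, so it must be ADV.
Position 2: tagging it CONJ would leave rule 2 unsatisfiable, so it must be ADV.
Position 3: tagging it CONJ would leave rule 2 unsatisfiable, so it must be ADV.
The only consistent sequence is: ADV ADV ADV CONJ CONJ PREP CONJ ADV.
Verifying each rule — rule 1 ok; rule 2 ok; rule 3 ok; rule 4 ok; rule 5 ok.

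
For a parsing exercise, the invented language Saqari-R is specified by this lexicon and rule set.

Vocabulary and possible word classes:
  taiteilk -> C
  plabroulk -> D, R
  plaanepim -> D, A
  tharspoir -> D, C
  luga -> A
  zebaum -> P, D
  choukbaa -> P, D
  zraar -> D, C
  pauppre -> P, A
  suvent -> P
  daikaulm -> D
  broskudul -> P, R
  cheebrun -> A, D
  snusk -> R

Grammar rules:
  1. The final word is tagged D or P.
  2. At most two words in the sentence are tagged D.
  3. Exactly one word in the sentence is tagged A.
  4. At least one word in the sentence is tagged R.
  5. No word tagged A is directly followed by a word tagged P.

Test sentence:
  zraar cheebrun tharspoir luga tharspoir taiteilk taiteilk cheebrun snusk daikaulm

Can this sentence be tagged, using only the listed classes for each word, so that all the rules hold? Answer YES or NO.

Candidates per position — 1:zraar {D,C}; 2:cheebrun {A,D}; 3:tharspoir {D,C}; 4:luga {A}; 5:tharspoir {D,C}; 6:taiteilk {C}; 7:taiteilk {C}; 8:cheebrun {A,D}; 9:snusk {R}; 10:daikaulm {D}.
Every candidate sequence violates at least one rule; no consistent tagging exists.

NO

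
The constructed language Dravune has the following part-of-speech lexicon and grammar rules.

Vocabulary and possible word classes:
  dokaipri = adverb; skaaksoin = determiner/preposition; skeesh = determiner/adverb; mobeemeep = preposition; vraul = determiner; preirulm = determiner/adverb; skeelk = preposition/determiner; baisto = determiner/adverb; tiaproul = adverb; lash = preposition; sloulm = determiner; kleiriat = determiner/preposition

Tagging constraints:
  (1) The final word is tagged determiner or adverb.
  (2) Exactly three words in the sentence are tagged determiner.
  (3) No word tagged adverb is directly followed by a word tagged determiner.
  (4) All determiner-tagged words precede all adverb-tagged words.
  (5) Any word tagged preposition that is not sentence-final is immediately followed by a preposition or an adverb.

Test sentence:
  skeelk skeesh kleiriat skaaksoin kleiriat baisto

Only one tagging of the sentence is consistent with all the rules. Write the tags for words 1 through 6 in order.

Candidates per position — 1:skeelk {preposition,determiner}; 2:skeesh {determiner,adverb}; 3:kleiriat {determiner,preposition}; 4:skaaksoin {determiner,preposition}; 5:kleiriat {determiner,preposition}; 6:baisto {determiner,adverb}.
The remaining ambiguous positions (1, 2, 3, 4, 5, 6) are resolved jointly — only one combination satisfies every rule.
That leaves exactly one tagging: determiner determiner determiner preposition preposition adverb.
Checking: rule 1 holds; rule 2 holds; rule 3 holds; rule 4 holds; rule 5 holds.

determiner determiner determiner preposition preposition adverb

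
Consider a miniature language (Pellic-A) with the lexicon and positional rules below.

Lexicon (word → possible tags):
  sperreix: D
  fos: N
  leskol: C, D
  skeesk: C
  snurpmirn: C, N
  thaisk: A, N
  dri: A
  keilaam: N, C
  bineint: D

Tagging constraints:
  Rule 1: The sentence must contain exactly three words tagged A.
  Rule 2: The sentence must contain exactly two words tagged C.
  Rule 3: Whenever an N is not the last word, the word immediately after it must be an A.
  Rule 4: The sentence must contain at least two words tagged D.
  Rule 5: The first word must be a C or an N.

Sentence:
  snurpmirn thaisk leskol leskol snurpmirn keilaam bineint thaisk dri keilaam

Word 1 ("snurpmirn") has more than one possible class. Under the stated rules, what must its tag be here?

Candidates per position — 1:snurpmirn {C,N}; 2:thaisk {A,N}; 3:leskol {C,D}; 4:leskol {C,D}; 5:snurpmirn {C,N}; 6:keilaam {N,C}; 7:bineint {D}; 8:thaisk {A,N}; 9:dri {A}; 10:keilaam {N,C}.
If word 2 were N, no tagging could satisfy rule 1; so word 2 is A.
If word 5 were N, no tagging could satisfy rule 3; so word 5 is C.
If word 6 were N, no tagging could satisfy rule 3; so word 6 is C.
If word 8 were N, no tagging could satisfy rule 1; so word 8 is A.
If word 10 were C, no tagging could satisfy rule 2; so word 10 is N.
If word 1 were C, no tagging could satisfy rule 2; so word 1 is N.
If word 3 were C, no tagging could satisfy rule 2; so word 3 is D.
If word 4 were C, no tagging could satisfy rule 2; so word 4 is D.
So the tagging must be: N A D D C C D A A N.
Check: rule 1 ok; rule 2 ok; rule 3 ok; rule 4 ok; rule 5 ok.

N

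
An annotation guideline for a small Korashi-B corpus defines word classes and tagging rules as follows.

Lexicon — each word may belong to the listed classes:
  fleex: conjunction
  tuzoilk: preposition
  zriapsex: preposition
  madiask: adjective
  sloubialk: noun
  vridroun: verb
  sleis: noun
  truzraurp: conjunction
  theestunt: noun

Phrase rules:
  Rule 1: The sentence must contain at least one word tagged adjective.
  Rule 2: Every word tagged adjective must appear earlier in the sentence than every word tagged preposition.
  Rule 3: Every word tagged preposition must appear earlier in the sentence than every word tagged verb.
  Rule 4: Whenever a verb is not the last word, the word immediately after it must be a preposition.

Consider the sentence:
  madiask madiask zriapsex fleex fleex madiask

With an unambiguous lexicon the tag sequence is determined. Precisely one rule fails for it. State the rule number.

Fixed tagging: adjective adjective preposition conjunction conjunction adjective.
Rule check: R1 ok, R2 fails, R3 ok, R4 ok.
Only rule 2 fails.

2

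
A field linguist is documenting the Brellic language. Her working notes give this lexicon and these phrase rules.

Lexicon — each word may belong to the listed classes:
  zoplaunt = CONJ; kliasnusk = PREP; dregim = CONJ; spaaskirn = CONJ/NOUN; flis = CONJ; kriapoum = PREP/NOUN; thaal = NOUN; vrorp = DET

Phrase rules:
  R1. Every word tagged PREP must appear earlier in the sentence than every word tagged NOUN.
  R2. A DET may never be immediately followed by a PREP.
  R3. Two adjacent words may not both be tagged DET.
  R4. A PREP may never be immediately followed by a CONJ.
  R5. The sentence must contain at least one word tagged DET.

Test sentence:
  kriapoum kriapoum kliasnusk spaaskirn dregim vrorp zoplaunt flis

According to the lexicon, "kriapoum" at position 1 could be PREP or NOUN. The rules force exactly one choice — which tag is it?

Candidates per position — 1:kriapoum {PREP,NOUN}; 2:kriapoum {PREP,NOUN}; 3:kliasnusk {PREP}; 4:spaaskirn {CONJ,NOUN}; 5:dregim {CONJ}; 6:vrorp {DET}; 7:zoplaunt {CONJ}; 8:flis {CONJ}.
Position 1: NOUN is ruled out by rule 1; that leaves PREP.
Position 2: NOUN is ruled out by rule 1; that leaves PREP.
Position 4: CONJ is ruled out by rule 4; that leaves NOUN.
The unique satisfying tagging is: PREP PREP PREP NOUN CONJ DET CONJ CONJ.
Rule-by-rule: rule 1 holds; rule 2 holds; rule 3 holds; rule 4 holds; rule 5 holds.

PREP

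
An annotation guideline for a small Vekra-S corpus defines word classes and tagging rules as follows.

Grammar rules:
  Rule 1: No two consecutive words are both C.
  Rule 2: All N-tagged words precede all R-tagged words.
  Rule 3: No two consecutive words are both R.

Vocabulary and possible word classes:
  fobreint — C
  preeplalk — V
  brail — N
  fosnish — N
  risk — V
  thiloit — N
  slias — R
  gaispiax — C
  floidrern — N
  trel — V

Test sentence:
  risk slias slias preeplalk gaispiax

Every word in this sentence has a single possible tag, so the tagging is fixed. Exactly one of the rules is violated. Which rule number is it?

3

Fixed tagging: V R R V C.
Checking each rule: R1 holds, R2 holds, R3 violated.
Only rule 3 fails.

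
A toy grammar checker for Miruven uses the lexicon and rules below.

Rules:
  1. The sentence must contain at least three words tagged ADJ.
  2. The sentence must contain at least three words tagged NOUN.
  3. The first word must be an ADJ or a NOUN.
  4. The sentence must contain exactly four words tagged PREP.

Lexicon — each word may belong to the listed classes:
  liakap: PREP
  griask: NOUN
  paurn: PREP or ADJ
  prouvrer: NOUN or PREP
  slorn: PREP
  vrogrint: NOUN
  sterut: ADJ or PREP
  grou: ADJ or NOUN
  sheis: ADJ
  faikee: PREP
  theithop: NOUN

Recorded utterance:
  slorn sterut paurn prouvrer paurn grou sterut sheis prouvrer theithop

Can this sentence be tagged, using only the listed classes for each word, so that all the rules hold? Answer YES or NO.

NO

Candidates per position — 1:slorn {PREP}; 2:sterut {ADJ,PREP}; 3:paurn {PREP,ADJ}; 4:prouvrer {NOUN,PREP}; 5:paurn {PREP,ADJ}; 6:grou {ADJ,NOUN}; 7:sterut {ADJ,PREP}; 8:sheis {ADJ}; 9:prouvrer {NOUN,PREP}; 10:theithop {NOUN}.
Rule 3 cannot be satisfied by any choice of tags from the lexicon.
So there is no consistent tagging.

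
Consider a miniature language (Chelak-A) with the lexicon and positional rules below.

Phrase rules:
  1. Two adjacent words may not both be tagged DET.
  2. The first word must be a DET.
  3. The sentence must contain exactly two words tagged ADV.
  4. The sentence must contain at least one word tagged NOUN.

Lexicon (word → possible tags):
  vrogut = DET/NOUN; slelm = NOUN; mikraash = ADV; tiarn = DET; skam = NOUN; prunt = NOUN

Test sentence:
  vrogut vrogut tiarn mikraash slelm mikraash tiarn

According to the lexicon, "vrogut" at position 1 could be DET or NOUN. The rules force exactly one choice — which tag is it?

DET

Candidates per position — 1:vrogut {DET,NOUN}; 2:vrogut {DET,NOUN}; 3:tiarn {DET}; 4:mikraash {ADV}; 5:slelm {NOUN}; 6:mikraash {ADV}; 7:tiarn {DET}.
If word 1 were NOUN, no tagging could satisfy rule 2; so word 1 is DET.
If word 2 were DET, no tagging could satisfy rule 1; so word 2 is NOUN.
The only consistent sequence is: DET NOUN DET ADV NOUN ADV DET.
Checking: rule 1 holds; rule 2 holds; rule 3 holds; rule 4 holds.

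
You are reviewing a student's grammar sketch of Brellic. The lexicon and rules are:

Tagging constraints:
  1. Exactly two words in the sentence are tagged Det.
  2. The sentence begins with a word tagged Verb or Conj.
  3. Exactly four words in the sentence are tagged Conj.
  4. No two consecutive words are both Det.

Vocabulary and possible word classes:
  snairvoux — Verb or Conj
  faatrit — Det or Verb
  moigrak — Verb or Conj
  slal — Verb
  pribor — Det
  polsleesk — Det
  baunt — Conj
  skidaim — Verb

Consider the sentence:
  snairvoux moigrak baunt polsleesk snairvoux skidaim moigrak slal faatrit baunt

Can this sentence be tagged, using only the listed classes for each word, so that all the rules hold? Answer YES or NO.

YES

Candidates per position — 1:snairvoux {Verb,Conj}; 2:moigrak {Verb,Conj}; 3:baunt {Conj}; 4:polsleesk {Det}; 5:snairvoux {Verb,Conj}; 6:skidaim {Verb}; 7:moigrak {Verb,Conj}; 8:slal {Verb}; 9:faatrit {Det,Verb}; 10:baunt {Conj}.
One satisfying assignment: Conj Verb Conj Det Conj Verb Verb Verb Det Conj.
Check: rule 1 holds; rule 2 holds; rule 3 holds; rule 4 holds.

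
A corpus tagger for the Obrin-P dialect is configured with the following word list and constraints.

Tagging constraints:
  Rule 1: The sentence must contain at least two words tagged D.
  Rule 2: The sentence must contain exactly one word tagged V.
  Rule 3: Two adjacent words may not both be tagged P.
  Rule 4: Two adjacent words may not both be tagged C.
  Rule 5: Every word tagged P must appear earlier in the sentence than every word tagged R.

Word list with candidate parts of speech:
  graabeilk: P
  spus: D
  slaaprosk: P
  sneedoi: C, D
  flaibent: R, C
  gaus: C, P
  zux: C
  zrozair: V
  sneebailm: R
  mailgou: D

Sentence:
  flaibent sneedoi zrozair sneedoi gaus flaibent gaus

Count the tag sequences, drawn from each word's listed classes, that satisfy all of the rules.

4

Candidates per position — 1:flaibent {R,C}; 2:sneedoi {C,D}; 3:zrozair {V}; 4:sneedoi {C,D}; 5:gaus {C,P}; 6:flaibent {R,C}; 7:gaus {C,P}.
There are 64 candidate sequences in total.
The sequences that satisfy every rule: R D V D C R C; C D V D C R C; C D V D P R C; C D V D P C P.
Count = 4.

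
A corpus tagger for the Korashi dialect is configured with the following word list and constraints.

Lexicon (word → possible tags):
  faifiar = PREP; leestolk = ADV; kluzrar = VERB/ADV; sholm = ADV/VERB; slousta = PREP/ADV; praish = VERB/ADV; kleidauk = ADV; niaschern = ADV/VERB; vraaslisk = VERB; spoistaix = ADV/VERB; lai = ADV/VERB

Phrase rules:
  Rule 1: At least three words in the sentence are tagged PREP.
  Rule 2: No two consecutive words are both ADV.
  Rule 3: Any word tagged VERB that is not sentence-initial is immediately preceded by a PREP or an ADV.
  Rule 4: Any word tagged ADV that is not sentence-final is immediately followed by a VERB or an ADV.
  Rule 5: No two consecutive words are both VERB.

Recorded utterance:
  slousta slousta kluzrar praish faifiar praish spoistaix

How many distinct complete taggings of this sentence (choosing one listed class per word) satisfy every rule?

2

Candidates per position — 1:slousta {PREP,ADV}; 2:slousta {PREP,ADV}; 3:kluzrar {VERB,ADV}; 4:praish {VERB,ADV}; 5:faifiar {PREP}; 6:praish {VERB,ADV}; 7:spoistaix {ADV,VERB}.
There are 64 candidate sequences in total.
The sequences that satisfy every rule: PREP PREP ADV VERB PREP VERB ADV; PREP PREP ADV VERB PREP ADV VERB.
Count = 2.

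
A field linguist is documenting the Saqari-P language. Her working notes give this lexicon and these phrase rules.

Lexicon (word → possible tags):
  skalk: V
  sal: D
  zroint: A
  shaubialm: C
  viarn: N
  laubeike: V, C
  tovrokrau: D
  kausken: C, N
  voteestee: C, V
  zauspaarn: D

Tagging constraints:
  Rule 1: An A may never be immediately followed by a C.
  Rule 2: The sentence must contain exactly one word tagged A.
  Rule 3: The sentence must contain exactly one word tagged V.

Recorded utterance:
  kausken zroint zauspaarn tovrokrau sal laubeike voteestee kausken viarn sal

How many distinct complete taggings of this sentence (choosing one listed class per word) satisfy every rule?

8

Candidates per position — 1:kausken {C,N}; 2:zroint {A}; 3:zauspaarn {D}; 4:tovrokrau {D}; 5:sal {D}; 6:laubeike {V,C}; 7:voteestee {C,V}; 8:kausken {C,N}; 9:viarn {N}; 10:sal {D}.
There are 16 candidate sequences in total.
Checking each against the rules leaves 8 sequences.
Count = 8.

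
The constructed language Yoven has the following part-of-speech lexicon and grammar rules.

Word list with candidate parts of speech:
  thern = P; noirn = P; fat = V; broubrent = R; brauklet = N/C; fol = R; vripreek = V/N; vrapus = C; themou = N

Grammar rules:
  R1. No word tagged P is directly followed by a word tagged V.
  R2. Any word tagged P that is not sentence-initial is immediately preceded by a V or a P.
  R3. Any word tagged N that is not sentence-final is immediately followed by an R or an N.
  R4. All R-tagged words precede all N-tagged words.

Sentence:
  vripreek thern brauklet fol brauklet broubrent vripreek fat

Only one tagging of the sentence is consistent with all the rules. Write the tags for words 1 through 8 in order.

Candidates per position — 1:vripreek {V,N}; 2:thern {P}; 3:brauklet {N,C}; 4:fol {R}; 5:brauklet {N,C}; 6:broubrent {R}; 7:vripreek {V,N}; 8:fat {V}.
Position 1: N is ruled out by rule 2; that leaves V.
Position 3: N is ruled out by rule 4; that leaves C.
Position 5: N is ruled out by rule 4; that leaves C.
Position 7: N is ruled out by rule 3; that leaves V.
The only consistent sequence is: V P C R C R V V.
Checking: rule 1 holds; rule 2 holds; rule 3 holds; rule 4 holds.

V P C R C R V V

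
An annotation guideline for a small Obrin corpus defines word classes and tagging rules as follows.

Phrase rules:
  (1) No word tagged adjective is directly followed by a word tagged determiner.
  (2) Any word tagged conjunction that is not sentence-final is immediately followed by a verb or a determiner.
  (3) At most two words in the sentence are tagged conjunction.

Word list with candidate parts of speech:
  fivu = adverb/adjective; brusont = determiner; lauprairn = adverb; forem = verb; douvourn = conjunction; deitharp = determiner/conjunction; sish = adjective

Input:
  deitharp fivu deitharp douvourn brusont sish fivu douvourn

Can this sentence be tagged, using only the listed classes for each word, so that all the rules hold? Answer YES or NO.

Candidates per position — 1:deitharp {determiner,conjunction}; 2:fivu {adverb,adjective}; 3:deitharp {determiner,conjunction}; 4:douvourn {conjunction}; 5:brusont {determiner}; 6:sish {adjective}; 7:fivu {adverb,adjective}; 8:douvourn {conjunction}.
One satisfying assignment: determiner adverb determiner conjunction determiner adjective adverb conjunction.
Rule-by-rule: rule 1 ok; rule 2 ok; rule 3 ok.

YES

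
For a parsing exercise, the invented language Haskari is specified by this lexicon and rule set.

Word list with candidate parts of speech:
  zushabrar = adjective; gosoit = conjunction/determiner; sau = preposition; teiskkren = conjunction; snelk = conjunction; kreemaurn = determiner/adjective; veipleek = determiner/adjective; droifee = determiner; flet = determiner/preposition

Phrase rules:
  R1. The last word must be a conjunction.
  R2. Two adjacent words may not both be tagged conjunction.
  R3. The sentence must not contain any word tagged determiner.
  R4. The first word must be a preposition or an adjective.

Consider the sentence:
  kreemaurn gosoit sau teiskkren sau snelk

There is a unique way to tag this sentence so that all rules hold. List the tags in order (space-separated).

adjective conjunction preposition conjunction preposition conjunction

Candidates per position — 1:kreemaurn {determiner,adjective}; 2:gosoit {conjunction,determiner}; 3:sau {preposition}; 4:teiskkren {conjunction}; 5:sau {preposition}; 6:snelk {conjunction}.
If word 1 were determiner, no tagging could satisfy rule 3; so word 1 is adjective.
If word 2 were determiner, no tagging could satisfy rule 3; so word 2 is conjunction.
The only consistent sequence is: adjective conjunction preposition conjunction preposition conjunction.
Rule-by-rule: rule 1 ✓; rule 2 ✓; rule 3 ✓; rule 4 ✓.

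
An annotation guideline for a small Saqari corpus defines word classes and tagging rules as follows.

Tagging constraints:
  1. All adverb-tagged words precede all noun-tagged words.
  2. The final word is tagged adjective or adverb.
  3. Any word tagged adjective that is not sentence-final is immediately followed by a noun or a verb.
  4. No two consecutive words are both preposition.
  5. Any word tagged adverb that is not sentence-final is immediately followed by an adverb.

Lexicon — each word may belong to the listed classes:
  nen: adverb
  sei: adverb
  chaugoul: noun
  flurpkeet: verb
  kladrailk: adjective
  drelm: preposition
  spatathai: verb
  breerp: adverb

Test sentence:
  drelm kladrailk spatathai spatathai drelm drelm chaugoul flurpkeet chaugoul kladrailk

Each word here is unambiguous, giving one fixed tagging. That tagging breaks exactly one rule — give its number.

Fixed tagging: preposition adjective verb verb preposition preposition noun verb noun adjective.
Rule check: R1 ✓, R2 ✓, R3 ✓, R4 ✗, R5 ✓.
Only rule 4 fails.

4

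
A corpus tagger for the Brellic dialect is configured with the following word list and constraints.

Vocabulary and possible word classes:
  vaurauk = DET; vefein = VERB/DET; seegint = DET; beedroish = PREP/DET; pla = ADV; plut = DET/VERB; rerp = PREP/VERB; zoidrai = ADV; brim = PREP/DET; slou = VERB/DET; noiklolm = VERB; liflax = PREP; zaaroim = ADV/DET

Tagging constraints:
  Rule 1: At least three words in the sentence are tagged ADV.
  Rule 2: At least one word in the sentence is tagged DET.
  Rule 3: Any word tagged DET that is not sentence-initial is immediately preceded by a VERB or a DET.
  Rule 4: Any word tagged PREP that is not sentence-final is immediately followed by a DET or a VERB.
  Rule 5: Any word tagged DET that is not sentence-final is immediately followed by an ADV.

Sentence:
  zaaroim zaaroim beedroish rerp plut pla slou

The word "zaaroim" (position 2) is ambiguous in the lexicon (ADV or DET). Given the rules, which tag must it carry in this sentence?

ADV

Candidates per position — 1:zaaroim {ADV,DET}; 2:zaaroim {ADV,DET}; 3:beedroish {PREP,DET}; 4:rerp {PREP,VERB}; 5:plut {DET,VERB}; 6:pla {ADV}; 7:slou {VERB,DET}.
Position 1: tagging it DET would leave rule 1 unsatisfiable, so it must be ADV.
Position 2: tagging it DET would leave rule 1 unsatisfiable, so it must be ADV.
Position 3: tagging it DET would leave rule 3 unsatisfiable, so it must be PREP.
Position 4: tagging it PREP would leave rule 4 unsatisfiable, so it must be VERB.
Position 7: tagging it DET would leave rule 3 unsatisfiable, so it must be VERB.
Position 5: tagging it VERB would leave rule 2 unsatisfiable, so it must be DET.
The unique satisfying tagging is: ADV ADV PREP VERB DET ADV VERB.
Check: rule 1 holds; rule 2 holds; rule 3 holds; rule 4 holds; rule 5 holds.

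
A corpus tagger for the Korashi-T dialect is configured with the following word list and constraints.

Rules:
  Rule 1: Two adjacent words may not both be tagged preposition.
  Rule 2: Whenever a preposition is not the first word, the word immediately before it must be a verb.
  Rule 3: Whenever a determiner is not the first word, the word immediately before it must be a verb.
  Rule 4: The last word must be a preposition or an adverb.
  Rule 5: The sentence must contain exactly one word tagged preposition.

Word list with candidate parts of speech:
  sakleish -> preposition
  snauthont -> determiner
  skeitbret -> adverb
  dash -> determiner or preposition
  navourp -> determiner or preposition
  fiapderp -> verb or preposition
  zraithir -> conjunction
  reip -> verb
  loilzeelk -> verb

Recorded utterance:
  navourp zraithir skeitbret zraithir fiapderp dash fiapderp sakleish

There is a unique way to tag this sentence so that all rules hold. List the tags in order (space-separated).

Candidates per position — 1:navourp {determiner,preposition}; 2:zraithir {conjunction}; 3:skeitbret {adverb}; 4:zraithir {conjunction}; 5:fiapderp {verb,preposition}; 6:dash {determiner,preposition}; 7:fiapderp {verb,preposition}; 8:sakleish {preposition}.
Word 1 cannot be preposition — rule 5 would then fail for every completion. It is determiner.
Word 5 cannot be preposition — rule 2 would then fail for every completion. It is verb.
Word 6 cannot be preposition — rule 5 would then fail for every completion. It is determiner.
Word 7 cannot be preposition — rule 1 would then fail for every completion. It is verb.
That leaves exactly one tagging: determiner conjunction adverb conjunction verb determiner verb preposition.
Rule-by-rule: rule 1 ok; rule 2 ok; rule 3 ok; rule 4 ok; rule 5 ok.

determiner conjunction adverb conjunction verb determiner verb preposition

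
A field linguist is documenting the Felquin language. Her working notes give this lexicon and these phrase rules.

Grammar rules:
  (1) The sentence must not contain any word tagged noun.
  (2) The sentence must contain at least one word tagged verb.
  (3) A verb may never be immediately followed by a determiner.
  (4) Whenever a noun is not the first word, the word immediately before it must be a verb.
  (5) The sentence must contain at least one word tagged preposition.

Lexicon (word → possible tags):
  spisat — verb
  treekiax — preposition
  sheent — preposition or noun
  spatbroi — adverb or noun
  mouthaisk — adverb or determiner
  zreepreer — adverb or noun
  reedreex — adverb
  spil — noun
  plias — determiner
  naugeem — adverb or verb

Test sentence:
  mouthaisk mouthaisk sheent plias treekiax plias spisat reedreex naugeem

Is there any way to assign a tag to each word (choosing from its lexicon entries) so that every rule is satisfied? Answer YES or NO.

YES

Candidates per position — 1:mouthaisk {adverb,determiner}; 2:mouthaisk {adverb,determiner}; 3:sheent {preposition,noun}; 4:plias {determiner}; 5:treekiax {preposition}; 6:plias {determiner}; 7:spisat {verb}; 8:reedreex {adverb}; 9:naugeem {adverb,verb}.
One satisfying assignment: adverb adverb preposition determiner preposition determiner verb adverb verb.
Checking: rule 1 satisfied; rule 2 satisfied; rule 3 satisfied; rule 4 satisfied; rule 5 satisfied.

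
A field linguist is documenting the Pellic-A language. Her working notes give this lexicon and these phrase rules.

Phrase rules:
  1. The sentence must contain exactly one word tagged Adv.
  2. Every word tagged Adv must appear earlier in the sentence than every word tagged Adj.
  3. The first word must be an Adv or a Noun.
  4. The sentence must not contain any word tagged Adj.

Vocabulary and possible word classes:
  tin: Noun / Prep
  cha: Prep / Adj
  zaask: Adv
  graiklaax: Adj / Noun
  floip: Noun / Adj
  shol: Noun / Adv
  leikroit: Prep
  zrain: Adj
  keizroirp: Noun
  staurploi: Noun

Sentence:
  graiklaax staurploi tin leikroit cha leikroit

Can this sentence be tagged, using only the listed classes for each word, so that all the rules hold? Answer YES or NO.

Candidates per position — 1:graiklaax {Adj,Noun}; 2:staurploi {Noun}; 3:tin {Noun,Prep}; 4:leikroit {Prep}; 5:cha {Prep,Adj}; 6:leikroit {Prep}.
Rule 1 cannot be satisfied by any choice of tags from the lexicon.
So there is no consistent tagging.

NO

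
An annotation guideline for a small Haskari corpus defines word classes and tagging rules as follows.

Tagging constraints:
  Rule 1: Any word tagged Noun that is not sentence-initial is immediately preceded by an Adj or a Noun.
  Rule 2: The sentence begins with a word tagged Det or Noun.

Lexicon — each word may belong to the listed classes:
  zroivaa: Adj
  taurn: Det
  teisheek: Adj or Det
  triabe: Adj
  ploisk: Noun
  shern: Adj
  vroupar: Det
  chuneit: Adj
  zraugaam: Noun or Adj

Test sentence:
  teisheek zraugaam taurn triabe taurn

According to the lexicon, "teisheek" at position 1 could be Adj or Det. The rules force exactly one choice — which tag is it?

Det

Candidates per position — 1:teisheek {Adj,Det}; 2:zraugaam {Noun,Adj}; 3:taurn {Det}; 4:triabe {Adj}; 5:taurn {Det}.
Word 1 cannot be Adj — rule 2 would then fail for every completion. It is Det.
Word 2 cannot be Noun — rule 1 would then fail for every completion. It is Adj.
The unique satisfying tagging is: Det Adj Det Adj Det.
Checking: rule 1 ok; rule 2 ok.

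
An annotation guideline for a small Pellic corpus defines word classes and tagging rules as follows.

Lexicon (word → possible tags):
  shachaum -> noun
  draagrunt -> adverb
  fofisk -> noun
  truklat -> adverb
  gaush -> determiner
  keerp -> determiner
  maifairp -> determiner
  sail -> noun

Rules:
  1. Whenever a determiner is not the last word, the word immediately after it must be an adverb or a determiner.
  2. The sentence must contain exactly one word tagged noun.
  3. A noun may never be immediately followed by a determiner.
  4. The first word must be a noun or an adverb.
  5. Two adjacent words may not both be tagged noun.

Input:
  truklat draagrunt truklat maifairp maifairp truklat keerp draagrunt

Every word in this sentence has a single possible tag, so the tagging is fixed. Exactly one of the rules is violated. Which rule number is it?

Fixed tagging: adverb adverb adverb determiner determiner adverb determiner adverb.
Checking each rule: R1 pass, R2 fail, R3 pass, R4 pass, R5 pass.
Only rule 2 fails.

2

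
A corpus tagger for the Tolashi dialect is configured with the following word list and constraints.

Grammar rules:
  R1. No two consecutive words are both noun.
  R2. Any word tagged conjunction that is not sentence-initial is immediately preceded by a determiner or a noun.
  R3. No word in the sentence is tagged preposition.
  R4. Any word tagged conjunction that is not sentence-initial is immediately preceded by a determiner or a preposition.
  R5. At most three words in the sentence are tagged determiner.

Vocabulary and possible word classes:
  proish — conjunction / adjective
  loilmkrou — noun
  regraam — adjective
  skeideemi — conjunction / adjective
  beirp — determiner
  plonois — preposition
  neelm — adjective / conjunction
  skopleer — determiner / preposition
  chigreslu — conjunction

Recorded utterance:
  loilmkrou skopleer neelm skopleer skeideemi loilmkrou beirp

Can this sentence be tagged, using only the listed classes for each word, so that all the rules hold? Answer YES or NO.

Candidates per position — 1:loilmkrou {noun}; 2:skopleer {determiner,preposition}; 3:neelm {adjective,conjunction}; 4:skopleer {determiner,preposition}; 5:skeideemi {conjunction,adjective}; 6:loilmkrou {noun}; 7:beirp {determiner}.
One satisfying assignment: noun determiner adjective determiner conjunction noun determiner.
Checking: rule 1 ok; rule 2 ok; rule 3 ok; rule 4 ok; rule 5 ok.

YES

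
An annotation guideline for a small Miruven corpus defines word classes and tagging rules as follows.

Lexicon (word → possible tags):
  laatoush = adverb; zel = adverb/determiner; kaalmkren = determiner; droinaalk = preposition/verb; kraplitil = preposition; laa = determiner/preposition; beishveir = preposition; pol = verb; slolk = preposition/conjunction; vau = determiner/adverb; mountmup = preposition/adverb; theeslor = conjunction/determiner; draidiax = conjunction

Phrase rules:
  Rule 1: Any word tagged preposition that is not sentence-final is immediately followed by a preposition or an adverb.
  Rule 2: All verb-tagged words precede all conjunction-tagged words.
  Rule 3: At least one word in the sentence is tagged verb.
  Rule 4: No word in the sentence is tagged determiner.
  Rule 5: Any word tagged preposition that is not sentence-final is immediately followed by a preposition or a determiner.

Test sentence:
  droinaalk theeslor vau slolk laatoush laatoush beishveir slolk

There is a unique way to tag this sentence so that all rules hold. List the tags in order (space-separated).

Candidates per position — 1:droinaalk {preposition,verb}; 2:theeslor {conjunction,determiner}; 3:vau {determiner,adverb}; 4:slolk {preposition,conjunction}; 5:laatoush {adverb}; 6:laatoush {adverb}; 7:beishveir {preposition}; 8:slolk {preposition,conjunction}.
If word 1 were preposition, no tagging could satisfy rule 1; so word 1 is verb.
If word 2 were determiner, no tagging could satisfy rule 4; so word 2 is conjunction.
If word 3 were determiner, no tagging could satisfy rule 4; so word 3 is adverb.
If word 4 were preposition, no tagging could satisfy rule 5; so word 4 is conjunction.
If word 8 were conjunction, no tagging could satisfy rule 1; so word 8 is preposition.
That leaves exactly one tagging: verb conjunction adverb conjunction adverb adverb preposition preposition.
Verifying each rule — rule 1 ✓; rule 2 ✓; rule 3 ✓; rule 4 ✓; rule 5 ✓.

verb conjunction adverb conjunction adverb adverb preposition preposition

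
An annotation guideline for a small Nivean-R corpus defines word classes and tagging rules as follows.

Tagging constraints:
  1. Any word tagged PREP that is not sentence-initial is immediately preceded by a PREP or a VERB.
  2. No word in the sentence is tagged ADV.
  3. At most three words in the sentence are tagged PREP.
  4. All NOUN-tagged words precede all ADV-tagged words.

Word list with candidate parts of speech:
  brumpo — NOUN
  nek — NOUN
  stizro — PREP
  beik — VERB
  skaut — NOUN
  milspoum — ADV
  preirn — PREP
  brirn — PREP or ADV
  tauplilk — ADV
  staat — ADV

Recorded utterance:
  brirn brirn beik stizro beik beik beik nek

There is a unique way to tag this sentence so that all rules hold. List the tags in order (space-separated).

PREP PREP VERB PREP VERB VERB VERB NOUN

Candidates per position — 1:brirn {PREP,ADV}; 2:brirn {PREP,ADV}; 3:beik {VERB}; 4:stizro {PREP}; 5:beik {VERB}; 6:beik {VERB}; 7:beik {VERB}; 8:nek {NOUN}.
Position 1: ADV is ruled out by rule 2; that leaves PREP.
Position 2: ADV is ruled out by rule 2; that leaves PREP.
So the tagging must be: PREP PREP VERB PREP VERB VERB VERB NOUN.
Verifying each rule — rule 1 holds; rule 2 holds; rule 3 holds; rule 4 holds.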